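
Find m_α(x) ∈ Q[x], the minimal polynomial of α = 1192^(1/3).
m_α(x) = x^3 - 1192

α satisfies α^3 = 1192, so x^3 - 1192 annihilates α. By the rational root test, a rational root p/q (in lowest terms) of x^3 - 1192 would satisfy p^3 = 1192 q^3, forcing q = 1 and p^3 = 1192; but 1192 is not a perfect cube, contradiction. A monic cubic over Q with no rational root is irreducible (any nontrivial factorization would include a linear factor). Hence x^3 - 1192 is the minimal polynomial of α, and in particular [Q(α):Q] = 3.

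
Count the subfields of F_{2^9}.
F_{2^9} has 3 subfields

The subfields of F_{p^n} are exactly the fields F_{p^d} for d | n (each is the fixed field of the unique index-d subgroup of Gal(F_{p^n}/F_p) ≅ Z/nZ). The divisors of n = 9 are {1, 3, 9}, giving 3 subfields: F_{2^1}, F_{2^3}, F_{2^9}.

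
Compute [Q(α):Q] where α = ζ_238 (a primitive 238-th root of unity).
[Q(α):Q] = 96

The minimal polynomial of ζ_238 over Q is the 238-th cyclotomic polynomial Φ_238(x), which is irreducible over Q and has degree φ(238) = 96. Hence [Q(α):Q] = φ(238) = 96.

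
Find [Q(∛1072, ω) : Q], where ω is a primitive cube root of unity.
[Q(∛1072, ω) : Q] = 6

[Q(∛1072):Q] = 3 (min poly x^3 - 1072, irreducible since 1072 is not a perfect cube). [Q(ω):Q] = 2 (min poly x^2 + x + 1). Since Q(∛1072) ⊂ R and ω ∉ R, we have ω ∉ Q(∛1072), so x^2 + x + 1 remains irreducible over Q(∛1072) and [Q(∛1072, ω) : Q(∛1072)] = 2. By the tower law, [Q(∛1072, ω) : Q] = 3 · 2 = 6. (In fact Q(∛1072, ω) is the splitting field of x^3 - 1072 over Q.)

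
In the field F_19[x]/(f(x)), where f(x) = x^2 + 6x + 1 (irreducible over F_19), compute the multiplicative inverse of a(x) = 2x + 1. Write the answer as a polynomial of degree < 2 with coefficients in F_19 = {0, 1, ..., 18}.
a(x)^(-1) ≡ 3x + 7 (mod f(x))

Since f is irreducible over F_19, F_19[x]/(f) is a field and a(x) ≠ 0 has an inverse. Apply the extended Euclidean algorithm to f(x) and a(x) in F_19[x]: f(x) = (10x + 17)·a(x) + (3). The last nonzero remainder is the constant 3 = gcd(f, a) in F_19. Back-substituting through the division chain expresses 3 = s(x)·a(x) + t(x)·f(x) with s(x) ≡ 9x + 2 (mod f), so (9x + 2)·a(x) ≡ 3 (mod f). Multiplying by 3^(-1) ≡ 13 in F_19 gives a(x)^(-1) ≡ 13·(9x + 2) ≡ 3x + 7 (mod f). Check: (2x + 1)·(3x + 7) = 6x^2 + 17x + 7 ≡ 1 (mod x^2 + 6x + 1).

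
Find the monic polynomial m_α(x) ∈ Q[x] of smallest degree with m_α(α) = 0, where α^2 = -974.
m_α(x) = x^2 + 974

α satisfies α^2 + 974 = 0, so x^2 + 974 annihilates α. Since d = -974 is squarefree and ≠ 1, it is not a perfect square in Q, so x^2 + 974 has no rational root and is therefore irreducible over Q (a degree-2 polynomial over a field is irreducible iff it has no root). Hence m_α(x) = x^2 + 974.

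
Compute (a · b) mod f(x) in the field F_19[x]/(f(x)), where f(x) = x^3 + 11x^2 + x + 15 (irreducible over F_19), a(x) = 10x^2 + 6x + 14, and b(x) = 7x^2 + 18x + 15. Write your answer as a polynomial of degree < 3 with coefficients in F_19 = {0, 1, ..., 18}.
a · b ≡ 6x^2 + 11x + 13 (mod f(x))

Multiply in F_19[x]: a(x)·b(x) = (10x^2 + 6x + 14)·(7x^2 + 18x + 15) = 13x^4 + 13x^3 + 14x^2 + 1. This has degree ≥ 3, so divide by f(x) over F_19: 13x^4 + 13x^3 + 14x^2 + 1 = (13x + 3)·(x^3 + 11x^2 + x + 15) + (6x^2 + 11x + 13). Hence a·b ≡ 6x^2 + 11x + 13 (mod f). (F_19[x]/(f) is a field with 19^3 = 6859 elements since f is irreducible of degree 3.)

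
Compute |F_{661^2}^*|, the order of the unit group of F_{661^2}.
|F_{661^2}^*| = 436920

F_{661^2} has 661^2 = 436921 elements; its multiplicative group consists of all nonzero elements, so |F_{661^2}^*| = 436921 - 1 = 436920. (It is cyclic since any finite subgroup of the multiplicative group of a field is cyclic.)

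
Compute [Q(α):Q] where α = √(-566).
[Q(α):Q] = 2

[Q(α):Q] equals the degree of the minimal polynomial of α. Here α^2 = -566 and x^2 + 566 is irreducible (d = -566 is squarefree, ≠ 1, hence not a square), so deg(m_α) = 2. Thus [Q(α):Q] = 2.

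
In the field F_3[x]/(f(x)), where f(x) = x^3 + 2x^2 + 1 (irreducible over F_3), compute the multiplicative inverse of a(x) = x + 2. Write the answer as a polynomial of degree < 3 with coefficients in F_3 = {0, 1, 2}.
a(x)^(-1) ≡ 2x^2 (mod f(x))

Since f is irreducible over F_3, F_3[x]/(f) is a field and a(x) ≠ 0 has an inverse. Apply the extended Euclidean algorithm to f(x) and a(x) in F_3[x]: f(x) = (x^2)·a(x) + (1). The last nonzero remainder is the constant 1 = gcd(f, a) in F_3. Back-substituting through the division chain expresses 1 = s(x)·a(x) + t(x)·f(x) with s(x) ≡ 2x^2 (mod f), so a(x)^(-1) ≡ s(x) = 2x^2 (mod f). Check: (x + 2)·(2x^2) = 2x^3 + x^2 ≡ 1 (mod x^3 + 2x^2 + 1).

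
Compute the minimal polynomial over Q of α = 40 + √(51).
m_α(x) = x^2 - 80x + 1549

From α - 40 = √(51), squaring gives (α - 40)^2 = 51, i.e. α^2 - 80α + 1600 = 51, so α^2 - 80α + 1549 = 0. The discriminant of x^2 - 80x + 1549 is (-80)^2 - 4·(1549) = 6400 - 6196 = 204, and 4·(51) is not a perfect square in Q since 51 is squarefree and ≠ 1. Hence x^2 - 80x + 1549 is irreducible over Q and is the minimal polynomial of α.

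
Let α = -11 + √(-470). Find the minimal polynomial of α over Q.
m_α(x) = x^2 + 22x + 591

From α + 11 = √(-470), squaring gives (α + 11)^2 = -470, i.e. α^2 + 22α + 121 = -470, so α^2 + 22α + 591 = 0. The discriminant of x^2 + 22x + 591 is (22)^2 - 4·(591) = 484 - 2364 = -1880, and 4·(-470) is not a perfect square in Q since -470 is squarefree and ≠ 1. Hence x^2 + 22x + 591 is irreducible over Q and is the minimal polynomial of α.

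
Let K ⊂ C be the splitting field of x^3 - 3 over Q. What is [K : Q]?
[K : Q] = 6

The roots of x^3 - 3 are ∛3, ω∛3, ω^2∛3 where ω = e^(2πi/3) is a primitive cube root of unity, so K = Q(∛3, ω). Now [Q(∛3):Q] = 3 (since 3 is not a perfect cube, x^3 - 3 is irreducible) and [Q(ω):Q] = 2. Both 2 and 3 divide [K:Q], and [K:Q] ≤ 3·2 = 6, so [K:Q] = 6. (Equivalently: Q(∛3) ⊂ R but ω ∉ R, so [K : Q(∛3)] = 2.)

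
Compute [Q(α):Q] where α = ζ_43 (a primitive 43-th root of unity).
[Q(α):Q] = 42

The minimal polynomial of ζ_43 over Q is the 43-th cyclotomic polynomial Φ_43(x), which is irreducible over Q and has degree φ(43) = 42. Hence [Q(α):Q] = φ(43) = 42.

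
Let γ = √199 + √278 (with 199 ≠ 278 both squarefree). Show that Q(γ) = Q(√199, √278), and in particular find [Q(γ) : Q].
[Q(γ) : Q] = 4 (equivalently, Q(γ) = Q(√199, √278))

Obviously Q(γ) ⊆ Q(√199, √278), and [Q(√199, √278):Q] = 4 (since 199, 278 are distinct squarefree integers > 1 with 55322 not a perfect square). To show equality we compute the minimal polynomial of γ. From γ = √199 + √278: γ^2 = 199 + 2√(55322) + 278 = 477 + 2√(55322), so γ^2 - 477 = 2√(55322); squaring, (γ^2 - 477)^2 = 4·55322, i.e. γ^4 - 954γ^2 + 227529 - 221288 = 0, i.e. γ^4 - 954γ^2 + 6241 = 0. So γ is a root of x^4 - 954x^2 + 6241. This polynomial is irreducible over Q: it has no rational root (each ±√199 ± √278 is irrational), and any factorization into two quadratics over Q would force √(55322) ∈ Q (pairing opposite roots) or √199, √278 ∈ Q (other pairings), all impossible. Hence [Q(γ):Q] = 4 = [Q(√199, √278):Q], so Q(γ) = Q(√199, √278).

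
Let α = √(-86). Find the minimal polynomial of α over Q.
m_α(x) = x^2 + 86

α satisfies α^2 + 86 = 0, so x^2 + 86 annihilates α. Since d = -86 is squarefree and ≠ 1, it is not a perfect square in Q, so x^2 + 86 has no rational root and is therefore irreducible over Q (a degree-2 polynomial over a field is irreducible iff it has no root). Hence m_α(x) = x^2 + 86.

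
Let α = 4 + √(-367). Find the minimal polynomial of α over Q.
m_α(x) = x^2 - 8x + 383

From α - 4 = √(-367), squaring gives (α - 4)^2 = -367, i.e. α^2 - 8α + 16 = -367, so α^2 - 8α + 383 = 0. The discriminant of x^2 - 8x + 383 is (-8)^2 - 4·(383) = 64 - 1532 = -1468, and 4·(-367) is not a perfect square in Q since -367 is squarefree and ≠ 1. Hence x^2 - 8x + 383 is irreducible over Q and is the minimal polynomial of α.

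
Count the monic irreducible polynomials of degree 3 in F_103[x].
There are 364208 monic irreducible polynomials of degree 3 over F_103

Each element of F_{103^3} that lies in no proper subfield is a root of exactly one monic irreducible of degree 3 over F_103, and each such polynomial has 3 distinct roots in F_{103^3}. By Möbius inversion the count is N_103(3) = (1/3) Σ_{d|3} μ(3/d) · 103^d = (1/3)(μ(3)·103^1 + μ(1)·103^3) = 1092624/3 = 364208.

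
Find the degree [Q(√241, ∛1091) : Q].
[Q(√241, ∛1091) : Q] = 6

Let L = Q(√241, ∛1091). Since Q(√241) ⊂ L and [Q(√241):Q] = 2, the tower law gives 2 | [L:Q]. Likewise Q(∛1091) ⊂ L with [Q(∛1091):Q] = 3 (because 1091 is not a perfect cube), so 3 | [L:Q]. As gcd(2,3) = 1, [L:Q] is divisible by 6. Conversely L is generated over Q by √241 and ∛1091, so [L:Q] ≤ 2·3 = 6. Therefore [Q(√241, ∛1091) : Q] = 6.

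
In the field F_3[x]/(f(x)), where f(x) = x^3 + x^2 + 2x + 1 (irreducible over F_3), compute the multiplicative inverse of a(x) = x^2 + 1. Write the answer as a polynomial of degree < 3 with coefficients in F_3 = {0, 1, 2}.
a(x)^(-1) ≡ x^2 + x + 1 (mod f(x))

Since f is irreducible over F_3, F_3[x]/(f) is a field and a(x) ≠ 0 has an inverse. Apply the extended Euclidean algorithm to f(x) and a(x) in F_3[x]: f(x) = (x + 1)·a(x) + (x);  a(x) = (x)·(x) + (1). The last nonzero remainder is the constant 1 = gcd(f, a) in F_3. Back-substituting through the division chain expresses 1 = s(x)·a(x) + t(x)·f(x) with s(x) ≡ x^2 + x + 1 (mod f), so a(x)^(-1) ≡ s(x) = x^2 + x + 1 (mod f). Check: (x^2 + 1)·(x^2 + x + 1) = x^4 + x^3 + 2x^2 + x + 1 ≡ 1 (mod x^3 + x^2 + 2x + 1).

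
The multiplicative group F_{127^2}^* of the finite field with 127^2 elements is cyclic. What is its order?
|F_{127^2}^*| = 16128

F_{127^2} has 127^2 = 16129 elements; its multiplicative group consists of all nonzero elements, so |F_{127^2}^*| = 16129 - 1 = 16128. (It is cyclic since any finite subgroup of the multiplicative group of a field is cyclic.)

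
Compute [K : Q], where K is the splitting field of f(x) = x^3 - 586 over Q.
[K : Q] = 6

The roots of x^3 - 586 are ∛586, ω∛586, ω^2∛586 where ω = e^(2πi/3) is a primitive cube root of unity, so K = Q(∛586, ω). Now [Q(∛586):Q] = 3 (since 586 is not a perfect cube, x^3 - 586 is irreducible) and [Q(ω):Q] = 2. Both 2 and 3 divide [K:Q], and [K:Q] ≤ 3·2 = 6, so [K:Q] = 6. (Equivalently: Q(∛586) ⊂ R but ω ∉ R, so [K : Q(∛586)] = 2.)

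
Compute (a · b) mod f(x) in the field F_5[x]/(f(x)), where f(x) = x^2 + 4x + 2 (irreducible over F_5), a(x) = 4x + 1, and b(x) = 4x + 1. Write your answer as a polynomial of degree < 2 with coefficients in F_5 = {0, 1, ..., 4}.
a · b ≡ 4x + 4 (mod f(x))

Multiply in F_5[x]: a(x)·b(x) = (4x + 1)·(4x + 1) = x^2 + 3x + 1. This has degree ≥ 2, so divide by f(x) over F_5: x^2 + 3x + 1 = (1)·(x^2 + 4x + 2) + (4x + 4). Hence a·b ≡ 4x + 4 (mod f). (F_5[x]/(f) is a field with 5^2 = 25 elements since f is irreducible of degree 2.)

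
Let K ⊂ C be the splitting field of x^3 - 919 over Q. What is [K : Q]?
[K : Q] = 6

The roots of x^3 - 919 are ∛919, ω∛919, ω^2∛919 where ω = e^(2πi/3) is a primitive cube root of unity, so K = Q(∛919, ω). Now [Q(∛919):Q] = 3 (since 919 is not a perfect cube, x^3 - 919 is irreducible) and [Q(ω):Q] = 2. Both 2 and 3 divide [K:Q], and [K:Q] ≤ 3·2 = 6, so [K:Q] = 6. (Equivalently: Q(∛919) ⊂ R but ω ∉ R, so [K : Q(∛919)] = 2.)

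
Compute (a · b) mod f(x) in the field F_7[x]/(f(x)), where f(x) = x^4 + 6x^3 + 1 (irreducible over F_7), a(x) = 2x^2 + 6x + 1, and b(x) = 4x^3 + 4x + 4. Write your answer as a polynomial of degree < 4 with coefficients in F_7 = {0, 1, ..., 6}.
a · b ≡ 2x^3 + 4x^2 + 6x (mod f(x))

Multiply in F_7[x]: a(x)·b(x) = (2x^2 + 6x + 1)·(4x^3 + 4x + 4) = x^5 + 3x^4 + 5x^3 + 4x^2 + 4. This has degree ≥ 4, so divide by f(x) over F_7: x^5 + 3x^4 + 5x^3 + 4x^2 + 4 = (x + 4)·(x^4 + 6x^3 + 1) + (2x^3 + 4x^2 + 6x). Hence a·b ≡ 2x^3 + 4x^2 + 6x (mod f). (F_7[x]/(f) is a field with 7^4 = 2401 elements since f is irreducible of degree 4.)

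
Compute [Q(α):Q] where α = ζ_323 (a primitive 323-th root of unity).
[Q(α):Q] = 288

The minimal polynomial of ζ_323 over Q is the 323-th cyclotomic polynomial Φ_323(x), which is irreducible over Q and has degree φ(323) = 288. Hence [Q(α):Q] = φ(323) = 288.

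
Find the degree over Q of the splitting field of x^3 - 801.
[K : Q] = 6

The roots of x^3 - 801 are ∛801, ω∛801, ω^2∛801 where ω = e^(2πi/3) is a primitive cube root of unity, so K = Q(∛801, ω). Now [Q(∛801):Q] = 3 (since 801 is not a perfect cube, x^3 - 801 is irreducible) and [Q(ω):Q] = 2. Both 2 and 3 divide [K:Q], and [K:Q] ≤ 3·2 = 6, so [K:Q] = 6. (Equivalently: Q(∛801) ⊂ R but ω ∉ R, so [K : Q(∛801)] = 2.)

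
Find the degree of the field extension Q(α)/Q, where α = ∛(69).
[Q(α):Q] = 3

The minimal polynomial of α is x^3 - 69, irreducible over Q since 69 is not a perfect cube (so x^3 - 69 has no rational root). Hence [Q(α):Q] = deg(m_α) = 3.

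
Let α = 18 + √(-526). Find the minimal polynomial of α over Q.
m_α(x) = x^2 - 36x + 850

From α - 18 = √(-526), squaring gives (α - 18)^2 = -526, i.e. α^2 - 36α + 324 = -526, so α^2 - 36α + 850 = 0. The discriminant of x^2 - 36x + 850 is (-36)^2 - 4·(850) = 1296 - 3400 = -2104, and 4·(-526) is not a perfect square in Q since -526 is squarefree and ≠ 1. Hence x^2 - 36x + 850 is irreducible over Q and is the minimal polynomial of α.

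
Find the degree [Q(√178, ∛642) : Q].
[Q(√178, ∛642) : Q] = 6

Let L = Q(√178, ∛642). Since Q(√178) ⊂ L and [Q(√178):Q] = 2, the tower law gives 2 | [L:Q]. Likewise Q(∛642) ⊂ L with [Q(∛642):Q] = 3 (because 642 is not a perfect cube), so 3 | [L:Q]. As gcd(2,3) = 1, [L:Q] is divisible by 6. Conversely L is generated over Q by √178 and ∛642, so [L:Q] ≤ 2·3 = 6. Therefore [Q(√178, ∛642) : Q] = 6.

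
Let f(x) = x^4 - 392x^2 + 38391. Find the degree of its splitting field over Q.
[K : Q] = 4

Solving the quadratic in x^2: x^2 = (392 ± √(392^2 - 4·38391))/2 = (392 ± √100)/2 = (392 ± 10)/2, giving x^2 = 201 or x^2 = 191. So f(x) = (x^2 - 201)(x^2 - 191) and the roots of f are ±√201, ±√191. Hence the splitting field is K = Q(√201, √191). Since 201 and 191 are distinct squarefree integers > 1, their product 38391 is not a perfect square, so √191 ∉ Q(√201). By the tower law [K:Q] = [Q(√201,√191):Q(√201)] · [Q(√201):Q] = 2 · 2 = 4.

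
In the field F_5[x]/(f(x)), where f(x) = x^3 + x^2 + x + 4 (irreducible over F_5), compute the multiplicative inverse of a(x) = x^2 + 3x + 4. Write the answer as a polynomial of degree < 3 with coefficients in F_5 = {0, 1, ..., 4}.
a(x)^(-1) ≡ 4x^2 + 3x (mod f(x))

Since f is irreducible over F_5, F_5[x]/(f) is a field and a(x) ≠ 0 has an inverse. Apply the extended Euclidean algorithm to f(x) and a(x) in F_5[x]: f(x) = (x + 3)·a(x) + (3x + 2);  a(x) = (2x + 3)·(3x + 2) + (3). The last nonzero remainder is the constant 3 = gcd(f, a) in F_5. Back-substituting through the division chain expresses 3 = s(x)·a(x) + t(x)·f(x) with s(x) ≡ 2x^2 + 4x (mod f), so (2x^2 + 4x)·a(x) ≡ 3 (mod f). Multiplying by 3^(-1) ≡ 2 in F_5 gives a(x)^(-1) ≡ 2·(2x^2 + 4x) ≡ 4x^2 + 3x (mod f). Check: (x^2 + 3x + 4)·(4x^2 + 3x) = 4x^4 + 2x ≡ 1 (mod x^3 + x^2 + x + 4).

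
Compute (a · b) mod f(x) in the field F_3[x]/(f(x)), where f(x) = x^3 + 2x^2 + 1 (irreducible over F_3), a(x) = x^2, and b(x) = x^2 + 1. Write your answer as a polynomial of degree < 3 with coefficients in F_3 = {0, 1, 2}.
a · b ≡ 2x^2 + 2x + 2 (mod f(x))

Multiply in F_3[x]: a(x)·b(x) = (x^2)·(x^2 + 1) = x^4 + x^2. This has degree ≥ 3, so divide by f(x) over F_3: x^4 + x^2 = (x + 1)·(x^3 + 2x^2 + 1) + (2x^2 + 2x + 2). Hence a·b ≡ 2x^2 + 2x + 2 (mod f). (F_3[x]/(f) is a field with 3^3 = 27 elements since f is irreducible of degree 3.)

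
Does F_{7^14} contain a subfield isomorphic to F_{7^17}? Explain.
No: F_{7^17} is not a subfield of F_{7^14}

F_{p^m} embeds in F_{p^n} iff m | n. Here 17 ∤ 14 (since 14 = 0·17 + 14 with remainder 14 ≠ 0), so F_{7^17} is not a subfield of F_{7^14}. Equivalently: if it were, the tower law would give 17 = [F_{7^17}:F_7] dividing [F_{7^14}:F_7] = 14, contradiction.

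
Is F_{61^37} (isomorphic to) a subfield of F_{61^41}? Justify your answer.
No: F_{61^37} is not a subfield of F_{61^41}

F_{p^m} embeds in F_{p^n} iff m | n. Here 37 ∤ 41 (since 41 = 1·37 + 4 with remainder 4 ≠ 0), so F_{61^37} is not a subfield of F_{61^41}. Equivalently: if it were, the tower law would give 37 = [F_{61^37}:F_61] dividing [F_{61^41}:F_61] = 41, contradiction.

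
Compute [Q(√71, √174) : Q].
[Q(√71, √174) : Q] = 4

[Q(√71):Q] = 2 (min poly x^2 - 71, irreducible since 71 is squarefree > 1). For the top step, suppose √174 ∈ Q(√71), say √174 = c + d√71 with c, d ∈ Q. Squaring: 174 = c^2 + 71d^2 + 2cd√71. Since √71 ∉ Q this forces 2cd = 0. If d = 0 then √174 = c ∈ Q, contradicting 174 squarefree > 1. If c = 0 then 174 = 71d^2, so 71·174 = (71d)^2 is a perfect square in Q — but 71·174 = 12354 is not a perfect square (since 71 and 174 are distinct squarefree integers). Contradiction. Hence √174 ∉ Q(√71), so x^2 - 174 stays irreducible over Q(√71) and [Q(√71, √174) : Q(√71)] = 2. By the tower law, [Q(√71, √174) : Q] = 2 · 2 = 4.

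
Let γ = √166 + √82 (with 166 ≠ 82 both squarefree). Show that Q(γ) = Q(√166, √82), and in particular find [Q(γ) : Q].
[Q(γ) : Q] = 4 (equivalently, Q(γ) = Q(√166, √82))

Obviously Q(γ) ⊆ Q(√166, √82), and [Q(√166, √82):Q] = 4 (since 166, 82 are distinct squarefree integers > 1 with 13612 not a perfect square). To show equality we compute the minimal polynomial of γ. From γ = √166 + √82: γ^2 = 166 + 2√(13612) + 82 = 248 + 2√(13612), so γ^2 - 248 = 2√(13612); squaring, (γ^2 - 248)^2 = 4·13612, i.e. γ^4 - 496γ^2 + 61504 - 54448 = 0, i.e. γ^4 - 496γ^2 + 7056 = 0. So γ is a root of x^4 - 496x^2 + 7056. This polynomial is irreducible over Q: it has no rational root (each ±√166 ± √82 is irrational), and any factorization into two quadratics over Q would force √(13612) ∈ Q (pairing opposite roots) or √166, √82 ∈ Q (other pairings), all impossible. Hence [Q(γ):Q] = 4 = [Q(√166, √82):Q], so Q(γ) = Q(√166, √82).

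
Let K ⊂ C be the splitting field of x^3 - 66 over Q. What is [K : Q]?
[K : Q] = 6

The roots of x^3 - 66 are ∛66, ω∛66, ω^2∛66 where ω = e^(2πi/3) is a primitive cube root of unity, so K = Q(∛66, ω). Now [Q(∛66):Q] = 3 (since 66 is not a perfect cube, x^3 - 66 is irreducible) and [Q(ω):Q] = 2. Both 2 and 3 divide [K:Q], and [K:Q] ≤ 3·2 = 6, so [K:Q] = 6. (Equivalently: Q(∛66) ⊂ R but ω ∉ R, so [K : Q(∛66)] = 2.)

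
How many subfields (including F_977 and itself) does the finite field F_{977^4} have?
F_{977^4} has 3 subfields

The subfields of F_{p^n} are exactly the fields F_{p^d} for d | n (each is the fixed field of the unique index-d subgroup of Gal(F_{p^n}/F_p) ≅ Z/nZ). The divisors of n = 4 are {1, 2, 4}, giving 3 subfields: F_{977^1}, F_{977^2}, F_{977^4}.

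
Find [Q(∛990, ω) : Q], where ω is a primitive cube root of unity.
[Q(∛990, ω) : Q] = 6

[Q(∛990):Q] = 3 (min poly x^3 - 990, irreducible since 990 is not a perfect cube). [Q(ω):Q] = 2 (min poly x^2 + x + 1). Since Q(∛990) ⊂ R and ω ∉ R, we have ω ∉ Q(∛990), so x^2 + x + 1 remains irreducible over Q(∛990) and [Q(∛990, ω) : Q(∛990)] = 2. By the tower law, [Q(∛990, ω) : Q] = 3 · 2 = 6. (In fact Q(∛990, ω) is the splitting field of x^3 - 990 over Q.)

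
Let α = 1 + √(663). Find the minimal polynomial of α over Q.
m_α(x) = x^2 - 2x - 662

From α - 1 = √(663), squaring gives (α - 1)^2 = 663, i.e. α^2 - 2α + 1 = 663, so α^2 - 2α - 662 = 0. The discriminant of x^2 - 2x - 662 is (-2)^2 - 4·(-662) = 4 + 2648 = 2652, and 4·(663) is not a perfect square in Q since 663 is squarefree and ≠ 1. Hence x^2 - 2x - 662 is irreducible over Q and is the minimal polynomial of α.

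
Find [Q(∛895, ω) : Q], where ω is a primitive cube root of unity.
[Q(∛895, ω) : Q] = 6

[Q(∛895):Q] = 3 (min poly x^3 - 895, irreducible since 895 is not a perfect cube). [Q(ω):Q] = 2 (min poly x^2 + x + 1). Since Q(∛895) ⊂ R and ω ∉ R, we have ω ∉ Q(∛895), so x^2 + x + 1 remains irreducible over Q(∛895) and [Q(∛895, ω) : Q(∛895)] = 2. By the tower law, [Q(∛895, ω) : Q] = 3 · 2 = 6. (In fact Q(∛895, ω) is the splitting field of x^3 - 895 over Q.)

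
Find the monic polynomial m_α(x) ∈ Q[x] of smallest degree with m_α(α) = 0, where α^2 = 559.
m_α(x) = x^2 - 559

α satisfies α^2 - 559 = 0, so x^2 - 559 annihilates α. Since d = 559 is squarefree and ≠ 1, it is not a perfect square in Q, so x^2 - 559 has no rational root and is therefore irreducible over Q (a degree-2 polynomial over a field is irreducible iff it has no root). Hence m_α(x) = x^2 - 559.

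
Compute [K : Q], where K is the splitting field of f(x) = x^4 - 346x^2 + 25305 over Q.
[K : Q] = 4

Solving the quadratic in x^2: x^2 = (346 ± √(346^2 - 4·25305))/2 = (346 ± √18496)/2 = (346 ± 136)/2, giving x^2 = 241 or x^2 = 105. So f(x) = (x^2 - 241)(x^2 - 105) and the roots of f are ±√241, ±√105. Hence the splitting field is K = Q(√241, √105). Since 241 and 105 are distinct squarefree integers > 1, their product 25305 is not a perfect square, so √105 ∉ Q(√241). By the tower law [K:Q] = [Q(√241,√105):Q(√241)] · [Q(√241):Q] = 2 · 2 = 4.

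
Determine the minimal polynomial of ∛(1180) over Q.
m_α(x) = x^3 - 1180

α satisfies α^3 = 1180, so x^3 - 1180 annihilates α. By the rational root test, a rational root p/q (in lowest terms) of x^3 - 1180 would satisfy p^3 = 1180 q^3, forcing q = 1 and p^3 = 1180; but 1180 is not a perfect cube, contradiction. A monic cubic over Q with no rational root is irreducible (any nontrivial factorization would include a linear factor). Hence x^3 - 1180 is the minimal polynomial of α, and in particular [Q(α):Q] = 3.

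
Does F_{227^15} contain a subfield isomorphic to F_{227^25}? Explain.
No: F_{227^25} is not a subfield of F_{227^15}

F_{p^m} embeds in F_{p^n} iff m | n. Here 25 ∤ 15 (since 15 = 0·25 + 15 with remainder 15 ≠ 0), so F_{227^25} is not a subfield of F_{227^15}. Equivalently: if it were, the tower law would give 25 = [F_{227^25}:F_227] dividing [F_{227^15}:F_227] = 15, contradiction.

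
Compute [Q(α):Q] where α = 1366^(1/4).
[Q(α):Q] = 4

α is a root of x^4 - 1366. By Eisenstein's criterion at the prime p = 2 (which divides the constant term 1366 but p^2 = 4 does not, since 1366 is squarefree), x^4 - 1366 is irreducible over Q. Hence [Q(α):Q] = 4.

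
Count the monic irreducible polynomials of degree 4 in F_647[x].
There are 43808269068 monic irreducible polynomials of degree 4 over F_647

Each element of F_{647^4} that lies in no proper subfield is a root of exactly one monic irreducible of degree 4 over F_647, and each such polynomial has 4 distinct roots in F_{647^4}. By Möbius inversion the count is N_647(4) = (1/4) Σ_{d|4} μ(4/d) · 647^d = (1/4)(μ(4)·647^1 + μ(2)·647^2 + μ(1)·647^4) = 175233076272/4 = 43808269068.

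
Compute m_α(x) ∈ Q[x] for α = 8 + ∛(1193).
m_α(x) = x^3 - 24x^2 + 192x - 1705

Set β = α - 8 = ∛(1193), so β^3 = 1193. Then (α - 8)^3 - 1193 = 0, i.e. α is a root of g(x) = (x - 8)^3 - 1193 = x^3 - 24x^2 + 192x - 1705. Since g(x) = h(x - 8) where h(x) = x^3 - 1193, and h is irreducible over Q (because 1193 is not a perfect cube, so h has no rational root, and a monic cubic with no rational root is irreducible), g is also irreducible (irreducibility is preserved under the substitution x → x - 8). Hence m_α(x) = x^3 - 24x^2 + 192x - 1705.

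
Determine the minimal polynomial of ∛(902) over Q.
m_α(x) = x^3 - 902

α satisfies α^3 = 902, so x^3 - 902 annihilates α. By the rational root test, a rational root p/q (in lowest terms) of x^3 - 902 would satisfy p^3 = 902 q^3, forcing q = 1 and p^3 = 902; but 902 is not a perfect cube, contradiction. A monic cubic over Q with no rational root is irreducible (any nontrivial factorization would include a linear factor). Hence x^3 - 902 is the minimal polynomial of α, and in particular [Q(α):Q] = 3.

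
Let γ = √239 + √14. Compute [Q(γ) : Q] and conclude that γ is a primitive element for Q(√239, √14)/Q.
[Q(γ) : Q] = 4 (equivalently, Q(γ) = Q(√239, √14))

Obviously Q(γ) ⊆ Q(√239, √14), and [Q(√239, √14):Q] = 4 (since 239, 14 are distinct squarefree integers > 1 with 3346 not a perfect square). To show equality we compute the minimal polynomial of γ. From γ = √239 + √14: γ^2 = 239 + 2√(3346) + 14 = 253 + 2√(3346), so γ^2 - 253 = 2√(3346); squaring, (γ^2 - 253)^2 = 4·3346, i.e. γ^4 - 506γ^2 + 64009 - 13384 = 0, i.e. γ^4 - 506γ^2 + 50625 = 0. So γ is a root of x^4 - 506x^2 + 50625. This polynomial is irreducible over Q: it has no rational root (each ±√239 ± √14 is irrational), and any factorization into two quadratics over Q would force √(3346) ∈ Q (pairing opposite roots) or √239, √14 ∈ Q (other pairings), all impossible. Hence [Q(γ):Q] = 4 = [Q(√239, √14):Q], so Q(γ) = Q(√239, √14).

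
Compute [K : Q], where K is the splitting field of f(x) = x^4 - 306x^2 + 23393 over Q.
[K : Q] = 4

Solving the quadratic in x^2: x^2 = (306 ± √(306^2 - 4·23393))/2 = (306 ± √64)/2 = (306 ± 8)/2, giving x^2 = 149 or x^2 = 157. So f(x) = (x^2 - 149)(x^2 - 157) and the roots of f are ±√149, ±√157. Hence the splitting field is K = Q(√149, √157). Since 149 and 157 are distinct squarefree integers > 1, their product 23393 is not a perfect square, so √157 ∉ Q(√149). By the tower law [K:Q] = [Q(√149,√157):Q(√149)] · [Q(√149):Q] = 2 · 2 = 4.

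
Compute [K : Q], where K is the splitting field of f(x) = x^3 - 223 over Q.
[K : Q] = 6

The roots of x^3 - 223 are ∛223, ω∛223, ω^2∛223 where ω = e^(2πi/3) is a primitive cube root of unity, so K = Q(∛223, ω). Now [Q(∛223):Q] = 3 (since 223 is not a perfect cube, x^3 - 223 is irreducible) and [Q(ω):Q] = 2. Both 2 and 3 divide [K:Q], and [K:Q] ≤ 3·2 = 6, so [K:Q] = 6. (Equivalently: Q(∛223) ⊂ R but ω ∉ R, so [K : Q(∛223)] = 2.)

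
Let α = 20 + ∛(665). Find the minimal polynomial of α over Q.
m_α(x) = x^3 - 60x^2 + 1200x - 8665

Set β = α - 20 = ∛(665), so β^3 = 665. Then (α - 20)^3 - 665 = 0, i.e. α is a root of g(x) = (x - 20)^3 - 665 = x^3 - 60x^2 + 1200x - 8665. Since g(x) = h(x - 20) where h(x) = x^3 - 665, and h is irreducible over Q (because 665 is not a perfect cube, so h has no rational root, and a monic cubic with no rational root is irreducible), g is also irreducible (irreducibility is preserved under the substitution x → x - 20). Hence m_α(x) = x^3 - 60x^2 + 1200x - 8665.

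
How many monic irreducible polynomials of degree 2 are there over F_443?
There are 97903 monic irreducible polynomials of degree 2 over F_443

Each element of F_{443^2} that lies in no proper subfield is a root of exactly one monic irreducible of degree 2 over F_443, and each such polynomial has 2 distinct roots in F_{443^2}. By Möbius inversion the count is N_443(2) = (1/2) Σ_{d|2} μ(2/d) · 443^d = (1/2)(μ(2)·443^1 + μ(1)·443^2) = 195806/2 = 97903.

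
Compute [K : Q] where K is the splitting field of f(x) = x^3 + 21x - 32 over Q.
[K : Q] = 6

By the rational root test, any rational root of the monic integer polynomial f(x) = x^3 + 21x - 32 must be an integer dividing the constant term -32, i.e. one of ±{1, 2, 4, 8, 16, 32}. Evaluating: f(1) = -10, f(-1) = -54, f(2) = 18, f(-2) = -82, f(4) = 116, f(-4) = -180, f(8) = 648, f(-8) = -712, f(16) = 4400, f(-16) = -4464, f(32) = 33408, f(-32) = -33472; none is 0, so f has no rational root and is therefore irreducible over Q (a cubic with no linear factor over a field is irreducible). For an irreducible cubic, the Galois group is A_3 or S_3 according as the discriminant disc(f) = -4a^3 - 27b^2 = -4·(21)^3 - 27·(-32)^2 = -64692 is or is not a square in Q. Here disc(f) = -64692 is not a perfect square in Q, so the Galois group of f over Q is not contained in A_3 and must be all of S_3. The splitting field has degree |S_3| = 6 over Q, so [K : Q] = 6.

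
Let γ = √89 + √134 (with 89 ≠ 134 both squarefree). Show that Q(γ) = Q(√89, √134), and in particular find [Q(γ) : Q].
[Q(γ) : Q] = 4 (equivalently, Q(γ) = Q(√89, √134))

Obviously Q(γ) ⊆ Q(√89, √134), and [Q(√89, √134):Q] = 4 (since 89, 134 are distinct squarefree integers > 1 with 11926 not a perfect square). To show equality we compute the minimal polynomial of γ. From γ = √89 + √134: γ^2 = 89 + 2√(11926) + 134 = 223 + 2√(11926), so γ^2 - 223 = 2√(11926); squaring, (γ^2 - 223)^2 = 4·11926, i.e. γ^4 - 446γ^2 + 49729 - 47704 = 0, i.e. γ^4 - 446γ^2 + 2025 = 0. So γ is a root of x^4 - 446x^2 + 2025. This polynomial is irreducible over Q: it has no rational root (each ±√89 ± √134 is irrational), and any factorization into two quadratics over Q would force √(11926) ∈ Q (pairing opposite roots) or √89, √134 ∈ Q (other pairings), all impossible. Hence [Q(γ):Q] = 4 = [Q(√89, √134):Q], so Q(γ) = Q(√89, √134).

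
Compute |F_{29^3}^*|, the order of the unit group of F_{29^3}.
|F_{29^3}^*| = 24388

F_{29^3} has 29^3 = 24389 elements; its multiplicative group consists of all nonzero elements, so |F_{29^3}^*| = 24389 - 1 = 24388. (It is cyclic since any finite subgroup of the multiplicative group of a field is cyclic.)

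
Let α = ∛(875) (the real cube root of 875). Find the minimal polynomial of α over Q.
m_α(x) = x^3 - 875

α satisfies α^3 = 875, so x^3 - 875 annihilates α. By the rational root test, a rational root p/q (in lowest terms) of x^3 - 875 would satisfy p^3 = 875 q^3, forcing q = 1 and p^3 = 875; but 875 is not a perfect cube, contradiction. A monic cubic over Q with no rational root is irreducible (any nontrivial factorization would include a linear factor). Hence x^3 - 875 is the minimal polynomial of α, and in particular [Q(α):Q] = 3.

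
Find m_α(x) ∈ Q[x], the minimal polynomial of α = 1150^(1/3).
m_α(x) = x^3 - 1150

α satisfies α^3 = 1150, so x^3 - 1150 annihilates α. By the rational root test, a rational root p/q (in lowest terms) of x^3 - 1150 would satisfy p^3 = 1150 q^3, forcing q = 1 and p^3 = 1150; but 1150 is not a perfect cube, contradiction. A monic cubic over Q with no rational root is irreducible (any nontrivial factorization would include a linear factor). Hence x^3 - 1150 is the minimal polynomial of α, and in particular [Q(α):Q] = 3.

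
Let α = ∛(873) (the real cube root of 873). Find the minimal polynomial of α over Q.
m_α(x) = x^3 - 873

α satisfies α^3 = 873, so x^3 - 873 annihilates α. By the rational root test, a rational root p/q (in lowest terms) of x^3 - 873 would satisfy p^3 = 873 q^3, forcing q = 1 and p^3 = 873; but 873 is not a perfect cube, contradiction. A monic cubic over Q with no rational root is irreducible (any nontrivial factorization would include a linear factor). Hence x^3 - 873 is the minimal polynomial of α, and in particular [Q(α):Q] = 3.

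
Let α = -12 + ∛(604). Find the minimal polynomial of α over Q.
m_α(x) = x^3 + 36x^2 + 432x + 1124

Set β = α + 12 = ∛(604), so β^3 = 604. Then (α + 12)^3 - 604 = 0, i.e. α is a root of g(x) = (x + 12)^3 - 604 = x^3 + 36x^2 + 432x + 1124. Since g(x) = h(x + 12) where h(x) = x^3 - 604, and h is irreducible over Q (because 604 is not a perfect cube, so h has no rational root, and a monic cubic with no rational root is irreducible), g is also irreducible (irreducibility is preserved under the substitution x → x + 12). Hence m_α(x) = x^3 + 36x^2 + 432x + 1124.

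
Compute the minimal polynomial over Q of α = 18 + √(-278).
m_α(x) = x^2 - 36x + 602

From α - 18 = √(-278), squaring gives (α - 18)^2 = -278, i.e. α^2 - 36α + 324 = -278, so α^2 - 36α + 602 = 0. The discriminant of x^2 - 36x + 602 is (-36)^2 - 4·(602) = 1296 - 2408 = -1112, and 4·(-278) is not a perfect square in Q since -278 is squarefree and ≠ 1. Hence x^2 - 36x + 602 is irreducible over Q and is the minimal polynomial of α.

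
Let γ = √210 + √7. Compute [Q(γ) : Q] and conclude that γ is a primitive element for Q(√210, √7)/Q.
[Q(γ) : Q] = 4 (equivalently, Q(γ) = Q(√210, √7))

Obviously Q(γ) ⊆ Q(√210, √7), and [Q(√210, √7):Q] = 4 (since 210, 7 are distinct squarefree integers > 1 with 1470 not a perfect square). To show equality we compute the minimal polynomial of γ. From γ = √210 + √7: γ^2 = 210 + 2√(1470) + 7 = 217 + 2√(1470), so γ^2 - 217 = 2√(1470); squaring, (γ^2 - 217)^2 = 4·1470, i.e. γ^4 - 434γ^2 + 47089 - 5880 = 0, i.e. γ^4 - 434γ^2 + 41209 = 0. So γ is a root of x^4 - 434x^2 + 41209. This polynomial is irreducible over Q: it has no rational root (each ±√210 ± √7 is irrational), and any factorization into two quadratics over Q would force √(1470) ∈ Q (pairing opposite roots) or √210, √7 ∈ Q (other pairings), all impossible. Hence [Q(γ):Q] = 4 = [Q(√210, √7):Q], so Q(γ) = Q(√210, √7).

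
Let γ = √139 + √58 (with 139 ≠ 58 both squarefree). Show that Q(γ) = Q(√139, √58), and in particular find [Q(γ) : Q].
[Q(γ) : Q] = 4 (equivalently, Q(γ) = Q(√139, √58))

Obviously Q(γ) ⊆ Q(√139, √58), and [Q(√139, √58):Q] = 4 (since 139, 58 are distinct squarefree integers > 1 with 8062 not a perfect square). To show equality we compute the minimal polynomial of γ. From γ = √139 + √58: γ^2 = 139 + 2√(8062) + 58 = 197 + 2√(8062), so γ^2 - 197 = 2√(8062); squaring, (γ^2 - 197)^2 = 4·8062, i.e. γ^4 - 394γ^2 + 38809 - 32248 = 0, i.e. γ^4 - 394γ^2 + 6561 = 0. So γ is a root of x^4 - 394x^2 + 6561. This polynomial is irreducible over Q: it has no rational root (each ±√139 ± √58 is irrational), and any factorization into two quadratics over Q would force √(8062) ∈ Q (pairing opposite roots) or √139, √58 ∈ Q (other pairings), all impossible. Hence [Q(γ):Q] = 4 = [Q(√139, √58):Q], so Q(γ) = Q(√139, √58).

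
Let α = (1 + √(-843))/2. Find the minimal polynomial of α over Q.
m_α(x) = x^2 - x + 211

From 2α - 1 = √(-843), squaring gives (2α - 1)^2 = -843, i.e. 4α^2 - 4α + 1 = -843, so α^2 - α + (1 + 843)/4 = 0. Since -843 ≡ 1 (mod 4), (1 + 843)/4 = 211 ∈ Z. The polynomial x^2 - x + 211 has discriminant 1 - 4·(211) = -843, which is not a perfect square in Q (d = -843 is squarefree and ≠ 1), so x^2 - x + 211 is irreducible over Q. It is the minimal polynomial of α.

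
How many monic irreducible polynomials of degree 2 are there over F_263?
There are 34453 monic irreducible polynomials of degree 2 over F_263

Each element of F_{263^2} that lies in no proper subfield is a root of exactly one monic irreducible of degree 2 over F_263, and each such polynomial has 2 distinct roots in F_{263^2}. By Möbius inversion the count is N_263(2) = (1/2) Σ_{d|2} μ(2/d) · 263^d = (1/2)(μ(2)·263^1 + μ(1)·263^2) = 68906/2 = 34453.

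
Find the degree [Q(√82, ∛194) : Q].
[Q(√82, ∛194) : Q] = 6

Let L = Q(√82, ∛194). Since Q(√82) ⊂ L and [Q(√82):Q] = 2, the tower law gives 2 | [L:Q]. Likewise Q(∛194) ⊂ L with [Q(∛194):Q] = 3 (because 194 is not a perfect cube), so 3 | [L:Q]. As gcd(2,3) = 1, [L:Q] is divisible by 6. Conversely L is generated over Q by √82 and ∛194, so [L:Q] ≤ 2·3 = 6. Therefore [Q(√82, ∛194) : Q] = 6.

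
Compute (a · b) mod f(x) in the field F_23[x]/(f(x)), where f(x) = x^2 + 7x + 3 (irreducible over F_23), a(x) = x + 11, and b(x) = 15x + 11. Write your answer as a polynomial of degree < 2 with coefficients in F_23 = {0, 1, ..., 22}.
a · b ≡ 2x + 7 (mod f(x))

Multiply in F_23[x]: a(x)·b(x) = (x + 11)·(15x + 11) = 15x^2 + 15x + 6. This has degree ≥ 2, so divide by f(x) over F_23: 15x^2 + 15x + 6 = (15)·(x^2 + 7x + 3) + (2x + 7). Hence a·b ≡ 2x + 7 (mod f). (F_23[x]/(f) is a field with 23^2 = 529 elements since f is irreducible of degree 2.)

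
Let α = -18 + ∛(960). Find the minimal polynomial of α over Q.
m_α(x) = x^3 + 54x^2 + 972x + 4872

Set β = α + 18 = ∛(960), so β^3 = 960. Then (α + 18)^3 - 960 = 0, i.e. α is a root of g(x) = (x + 18)^3 - 960 = x^3 + 54x^2 + 972x + 4872. Since g(x) = h(x + 18) where h(x) = x^3 - 960, and h is irreducible over Q (because 960 is not a perfect cube, so h has no rational root, and a monic cubic with no rational root is irreducible), g is also irreducible (irreducibility is preserved under the substitution x → x + 18). Hence m_α(x) = x^3 + 54x^2 + 972x + 4872.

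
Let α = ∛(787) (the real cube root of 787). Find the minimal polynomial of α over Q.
m_α(x) = x^3 - 787

α satisfies α^3 = 787, so x^3 - 787 annihilates α. By the rational root test, a rational root p/q (in lowest terms) of x^3 - 787 would satisfy p^3 = 787 q^3, forcing q = 1 and p^3 = 787; but 787 is not a perfect cube, contradiction. A monic cubic over Q with no rational root is irreducible (any nontrivial factorization would include a linear factor). Hence x^3 - 787 is the minimal polynomial of α, and in particular [Q(α):Q] = 3.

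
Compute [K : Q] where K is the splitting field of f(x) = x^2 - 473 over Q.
[K : Q] = 2

f(x) = x^2 - 473 factors as (x - √473)(x + √473). The splitting field is K = Q(√473). Since 473 is squarefree and > 1, it is not a perfect square, so x^2 - 473 is irreducible over Q and [Q(√473) : Q] = 2. Hence [K : Q] = 2.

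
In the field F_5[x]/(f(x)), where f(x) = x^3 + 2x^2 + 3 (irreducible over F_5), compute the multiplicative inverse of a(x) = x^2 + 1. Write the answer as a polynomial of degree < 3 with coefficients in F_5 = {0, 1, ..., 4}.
a(x)^(-1) ≡ 2x^2 + x + 2 (mod f(x))

Since f is irreducible over F_5, F_5[x]/(f) is a field and a(x) ≠ 0 has an inverse. Apply the extended Euclidean algorithm to f(x) and a(x) in F_5[x]: f(x) = (x + 2)·a(x) + (4x + 1);  a(x) = (4x + 4)·(4x + 1) + (2). The last nonzero remainder is the constant 2 = gcd(f, a) in F_5. Back-substituting through the division chain expresses 2 = s(x)·a(x) + t(x)·f(x) with s(x) ≡ 4x^2 + 2x + 4 (mod f), so (4x^2 + 2x + 4)·a(x) ≡ 2 (mod f). Multiplying by 2^(-1) ≡ 3 in F_5 gives a(x)^(-1) ≡ 3·(4x^2 + 2x + 4) ≡ 2x^2 + x + 2 (mod f). Check: (x^2 + 1)·(2x^2 + x + 2) = 2x^4 + x^3 + 4x^2 + x + 2 ≡ 1 (mod x^3 + 2x^2 + 3).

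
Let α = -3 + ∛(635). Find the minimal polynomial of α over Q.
m_α(x) = x^3 + 9x^2 + 27x - 608

Set β = α + 3 = ∛(635), so β^3 = 635. Then (α + 3)^3 - 635 = 0, i.e. α is a root of g(x) = (x + 3)^3 - 635 = x^3 + 9x^2 + 27x - 608. Since g(x) = h(x + 3) where h(x) = x^3 - 635, and h is irreducible over Q (because 635 is not a perfect cube, so h has no rational root, and a monic cubic with no rational root is irreducible), g is also irreducible (irreducibility is preserved under the substitution x → x + 3). Hence m_α(x) = x^3 + 9x^2 + 27x - 608.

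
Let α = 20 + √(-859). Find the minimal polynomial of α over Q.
m_α(x) = x^2 - 40x + 1259

From α - 20 = √(-859), squaring gives (α - 20)^2 = -859, i.e. α^2 - 40α + 400 = -859, so α^2 - 40α + 1259 = 0. The discriminant of x^2 - 40x + 1259 is (-40)^2 - 4·(1259) = 1600 - 5036 = -3436, and 4·(-859) is not a perfect square in Q since -859 is squarefree and ≠ 1. Hence x^2 - 40x + 1259 is irreducible over Q and is the minimal polynomial of α.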